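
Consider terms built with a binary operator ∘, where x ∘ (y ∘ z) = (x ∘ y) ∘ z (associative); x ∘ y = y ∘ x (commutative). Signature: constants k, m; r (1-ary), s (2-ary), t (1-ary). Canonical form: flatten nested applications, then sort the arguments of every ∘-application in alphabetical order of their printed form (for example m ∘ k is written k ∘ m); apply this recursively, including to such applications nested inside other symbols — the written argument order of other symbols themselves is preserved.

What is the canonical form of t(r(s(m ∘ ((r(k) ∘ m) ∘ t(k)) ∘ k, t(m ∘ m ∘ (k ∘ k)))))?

Focus inside:  m ∘ ((r(k) ∘ m) ∘ t(k)) ∘ k
Merge nested applications:  m ∘ r(k) ∘ m ∘ t(k) ∘ k
Order the arguments:  k ∘ m ∘ m ∘ r(k) ∘ t(k)
Reassemble:  t(r(s(k ∘ m ∘ m ∘ r(k) ∘ t(k), t(k ∘ k ∘ m ∘ m))))

Answer: t(r(s(k ∘ m ∘ m ∘ r(k) ∘ t(k), t(k ∘ k ∘ m ∘ m))))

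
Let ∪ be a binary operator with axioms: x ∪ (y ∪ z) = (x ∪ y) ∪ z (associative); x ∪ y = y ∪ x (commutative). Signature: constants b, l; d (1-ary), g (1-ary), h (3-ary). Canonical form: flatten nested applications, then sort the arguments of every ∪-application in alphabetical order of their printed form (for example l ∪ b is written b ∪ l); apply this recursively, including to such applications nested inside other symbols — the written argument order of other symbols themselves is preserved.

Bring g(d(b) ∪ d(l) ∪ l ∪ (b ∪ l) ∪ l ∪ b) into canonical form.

Answer: g(b ∪ b ∪ d(b) ∪ d(l) ∪ l ∪ l ∪ l)

Derivation:
Focus inside:  d(b) ∪ d(l) ∪ l ∪ (b ∪ l) ∪ l ∪ b
Un-nest:  d(b) ∪ d(l) ∪ l ∪ b ∪ l ∪ l ∪ b
Sort arguments:  b ∪ b ∪ d(b) ∪ d(l) ∪ l ∪ l ∪ l
Rebuild:  g(b ∪ b ∪ d(b) ∪ d(l) ∪ l ∪ l ∪ l)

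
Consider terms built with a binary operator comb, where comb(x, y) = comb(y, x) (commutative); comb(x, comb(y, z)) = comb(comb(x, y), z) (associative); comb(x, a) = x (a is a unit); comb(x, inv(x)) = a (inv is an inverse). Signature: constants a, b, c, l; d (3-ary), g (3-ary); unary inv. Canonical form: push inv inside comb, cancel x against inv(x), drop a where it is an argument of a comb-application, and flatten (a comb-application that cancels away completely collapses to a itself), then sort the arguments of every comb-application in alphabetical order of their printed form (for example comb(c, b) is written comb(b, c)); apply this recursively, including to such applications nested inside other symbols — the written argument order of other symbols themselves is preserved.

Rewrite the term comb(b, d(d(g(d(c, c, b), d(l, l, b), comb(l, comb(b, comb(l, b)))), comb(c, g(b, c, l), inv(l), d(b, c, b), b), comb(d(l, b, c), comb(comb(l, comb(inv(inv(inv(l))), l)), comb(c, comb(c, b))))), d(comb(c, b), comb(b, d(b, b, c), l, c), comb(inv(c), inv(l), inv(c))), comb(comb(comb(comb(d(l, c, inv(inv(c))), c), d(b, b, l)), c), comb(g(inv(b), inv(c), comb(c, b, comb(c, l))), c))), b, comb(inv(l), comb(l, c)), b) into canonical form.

Answer: comb(b, b, b, c, d(d(g(d(c, c, b), d(l, l, b), comb(b, b, l, l)), comb(b, c, d(b, c, b), g(b, c, l), inv(l)), comb(b, c, c, d(l, b, c), l)), d(comb(b, c), comb(b, c, d(b, b, c), l), comb(inv(c), inv(c), inv(l))), comb(c, c, c, d(b, b, l), d(l, c, c), g(inv(b), inv(c), comb(b, c, c, l)))))

Derivation:
Push inv inside:  distribute inv over comb and collapse double inv
Cancel inverse pairs:  l cancels
Combine occurrences:  comb(b, b, b, d(d(g(d(c, c, b), d(l, l, b), comb(b, b, l, l)), comb(b, c, d(b, c, b), g(b, c, l), inv(l)), comb(b, c, c, d(l, b, c), l)), d(comb(b, c), comb(b, c, d(b, b, c), l), comb(inv(c), inv(c), inv(l))), comb(c, c, c, d(b, b, l), d(l, c, c), g(inv(b), inv(c), comb(b, c, c, l)))), c)
Sort:  comb(b, b, b, c, d(d(g(d(c, c, b), d(l, l, b), comb(b, b, l, l)), comb(b, c, d(b, c, b), g(b, c, l), inv(l)), comb(b, c, c, d(l, b, c), l)), d(comb(b, c), comb(b, c, d(b, b, c), l), comb(inv(c), inv(c), inv(l))), comb(c, c, c, d(b, b, l), d(l, c, c), g(inv(b), inv(c), comb(b, c, c, l)))))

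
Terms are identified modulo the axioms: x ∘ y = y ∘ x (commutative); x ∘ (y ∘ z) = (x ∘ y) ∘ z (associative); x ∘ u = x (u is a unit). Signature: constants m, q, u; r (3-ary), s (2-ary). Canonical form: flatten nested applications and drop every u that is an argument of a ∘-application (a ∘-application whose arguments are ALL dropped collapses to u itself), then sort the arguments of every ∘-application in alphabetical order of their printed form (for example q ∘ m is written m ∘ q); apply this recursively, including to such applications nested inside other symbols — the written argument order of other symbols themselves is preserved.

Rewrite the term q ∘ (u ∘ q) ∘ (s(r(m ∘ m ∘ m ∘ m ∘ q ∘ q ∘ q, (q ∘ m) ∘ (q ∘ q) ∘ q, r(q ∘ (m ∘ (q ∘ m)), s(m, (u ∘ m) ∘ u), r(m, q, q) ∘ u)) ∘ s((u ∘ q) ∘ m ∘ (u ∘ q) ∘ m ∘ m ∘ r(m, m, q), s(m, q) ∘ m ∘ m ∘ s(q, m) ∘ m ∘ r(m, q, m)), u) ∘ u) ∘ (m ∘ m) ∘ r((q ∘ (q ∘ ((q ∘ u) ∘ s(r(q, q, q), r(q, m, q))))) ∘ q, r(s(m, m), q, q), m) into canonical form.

Merge nested applications:  q ∘ u ∘ q ∘ s(r(m ∘ m ∘ m ∘ m ∘ q ∘ q ∘ q, (q ∘ m) ∘ (q ∘ q) ∘ q, r(q ∘ (m ∘ (q ∘ m)), s(m, (u ∘ m) ∘ u), r(m, q, q) ∘ u)) ∘ s((u ∘ q) ∘ m ∘ (u ∘ q) ∘ m ∘ m ∘ r(m, m, q), s(m, q) ∘ m ∘ m ∘ s(q, m) ∘ m ∘ r(m, q, m)), u) ∘ u ∘ m ∘ m ∘ r((q ∘ (q ∘ ((q ∘ u) ∘ s(r(q, q, q), r(q, m, q))))) ∘ q, r(s(m, m), q, q), m)
Canonicalize subterm:  s(r(m ∘ m ∘ m ∘ m ∘ q ∘ q ∘ q, (q ∘ m) ∘ (q ∘ q) ∘ q, r(q ∘ (m ∘ (q ∘ m)), s(m, (u ∘ m) ∘ u), r(m, q, q) ∘ u)) ∘ s((u ∘ q) ∘ m ∘ (u ∘ q) ∘ m ∘ m ∘ r(m, m, q), s(m, q) ∘ m ∘ m ∘ s(q, m) ∘ m ∘ r(m, q, m)), u)  →  s(r(m ∘ m ∘ m ∘ m ∘ q ∘ q ∘ q, m ∘ q ∘ q ∘ q ∘ q, r(m ∘ m ∘ q ∘ q, s(m, m), r(m, q, q))) ∘ s(m ∘ m ∘ m ∘ q ∘ q ∘ r(m, m, q), m ∘ m ∘ m ∘ r(m, q, m) ∘ s(m, q) ∘ s(q, m)), u)
Simplify inside:  r((q ∘ (q ∘ ((q ∘ u) ∘ s(r(q, q, q), r(q, m, q))))) ∘ q, r(s(m, m), q, q), m)  →  r(q ∘ q ∘ q ∘ q ∘ s(r(q, q, q), r(q, m, q)), r(s(m, m), q, q), m)
Units out:  drop u (×2)
Sort arguments:  m ∘ m ∘ q ∘ q ∘ r(q ∘ q ∘ q ∘ q ∘ s(r(q, q, q), r(q, m, q)), r(s(m, m), q, q), m) ∘ s(r(m ∘ m ∘ m ∘ m ∘ q ∘ q ∘ q, m ∘ q ∘ q ∘ q ∘ q, r(m ∘ m ∘ q ∘ q, s(m, m), r(m, q, q))) ∘ s(m ∘ m ∘ m ∘ q ∘ q ∘ r(m, m, q), m ∘ m ∘ m ∘ r(m, q, m) ∘ s(m, q) ∘ s(q, m)), u)

Answer: m ∘ m ∘ q ∘ q ∘ r(q ∘ q ∘ q ∘ q ∘ s(r(q, q, q), r(q, m, q)), r(s(m, m), q, q), m) ∘ s(r(m ∘ m ∘ m ∘ m ∘ q ∘ q ∘ q, m ∘ q ∘ q ∘ q ∘ q, r(m ∘ m ∘ q ∘ q, s(m, m), r(m, q, q))) ∘ s(m ∘ m ∘ m ∘ q ∘ q ∘ r(m, m, q), m ∘ m ∘ m ∘ r(m, q, m) ∘ s(m, q) ∘ s(q, m)), u)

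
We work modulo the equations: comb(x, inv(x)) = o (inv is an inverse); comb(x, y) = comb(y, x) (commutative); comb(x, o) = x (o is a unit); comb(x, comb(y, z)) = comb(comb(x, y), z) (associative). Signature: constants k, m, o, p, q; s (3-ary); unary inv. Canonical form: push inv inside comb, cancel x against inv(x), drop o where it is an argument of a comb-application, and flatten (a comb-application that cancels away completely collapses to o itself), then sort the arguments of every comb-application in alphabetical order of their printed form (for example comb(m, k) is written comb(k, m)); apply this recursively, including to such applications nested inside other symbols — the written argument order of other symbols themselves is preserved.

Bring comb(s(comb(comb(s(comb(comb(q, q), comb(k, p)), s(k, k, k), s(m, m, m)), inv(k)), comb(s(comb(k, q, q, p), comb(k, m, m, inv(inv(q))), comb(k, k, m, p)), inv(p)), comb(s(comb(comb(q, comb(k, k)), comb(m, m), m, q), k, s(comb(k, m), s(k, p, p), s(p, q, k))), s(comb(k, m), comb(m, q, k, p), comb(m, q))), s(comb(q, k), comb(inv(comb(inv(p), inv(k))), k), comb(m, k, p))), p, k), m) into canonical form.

Push inv inside:  distribute inv over comb and collapse double inv
Collect:  comb(s(comb(inv(k), inv(p), s(comb(k, k, m, m, m, q, q), k, s(comb(k, m), s(k, p, p), s(p, q, k))), s(comb(k, m), comb(k, m, p, q), comb(m, q)), s(comb(k, p, q, q), comb(k, m, m, q), comb(k, k, m, p)), s(comb(k, p, q, q), s(k, k, k), s(m, m, m)), s(comb(k, q), comb(k, k, p), comb(k, m, p))), p, k), m)
Sort:  comb(m, s(comb(inv(k), inv(p), s(comb(k, k, m, m, m, q, q), k, s(comb(k, m), s(k, p, p), s(p, q, k))), s(comb(k, m), comb(k, m, p, q), comb(m, q)), s(comb(k, p, q, q), comb(k, m, m, q), comb(k, k, m, p)), s(comb(k, p, q, q), s(k, k, k), s(m, m, m)), s(comb(k, q), comb(k, k, p), comb(k, m, p))), p, k))

Answer: comb(m, s(comb(inv(k), inv(p), s(comb(k, k, m, m, m, q, q), k, s(comb(k, m), s(k, p, p), s(p, q, k))), s(comb(k, m), comb(k, m, p, q), comb(m, q)), s(comb(k, p, q, q), comb(k, m, m, q), comb(k, k, m, p)), s(comb(k, p, q, q), s(k, k, k), s(m, m, m)), s(comb(k, q), comb(k, k, p), comb(k, m, p))), p, k))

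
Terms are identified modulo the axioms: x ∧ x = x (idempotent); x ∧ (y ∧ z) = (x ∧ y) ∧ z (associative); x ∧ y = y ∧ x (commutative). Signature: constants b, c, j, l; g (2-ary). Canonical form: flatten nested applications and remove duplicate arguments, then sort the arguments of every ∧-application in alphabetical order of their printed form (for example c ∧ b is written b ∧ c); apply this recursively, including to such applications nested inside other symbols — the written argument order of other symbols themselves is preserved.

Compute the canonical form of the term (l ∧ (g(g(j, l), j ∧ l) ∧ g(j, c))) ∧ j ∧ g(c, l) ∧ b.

Answer: b ∧ g(c, l) ∧ g(g(j, l), j ∧ l) ∧ g(j, c) ∧ j ∧ l

Derivation:
Flatten:  l ∧ g(g(j, l), j ∧ l) ∧ g(j, c) ∧ j ∧ g(c, l) ∧ b
Order the arguments:  b ∧ g(c, l) ∧ g(g(j, l), j ∧ l) ∧ g(j, c) ∧ j ∧ l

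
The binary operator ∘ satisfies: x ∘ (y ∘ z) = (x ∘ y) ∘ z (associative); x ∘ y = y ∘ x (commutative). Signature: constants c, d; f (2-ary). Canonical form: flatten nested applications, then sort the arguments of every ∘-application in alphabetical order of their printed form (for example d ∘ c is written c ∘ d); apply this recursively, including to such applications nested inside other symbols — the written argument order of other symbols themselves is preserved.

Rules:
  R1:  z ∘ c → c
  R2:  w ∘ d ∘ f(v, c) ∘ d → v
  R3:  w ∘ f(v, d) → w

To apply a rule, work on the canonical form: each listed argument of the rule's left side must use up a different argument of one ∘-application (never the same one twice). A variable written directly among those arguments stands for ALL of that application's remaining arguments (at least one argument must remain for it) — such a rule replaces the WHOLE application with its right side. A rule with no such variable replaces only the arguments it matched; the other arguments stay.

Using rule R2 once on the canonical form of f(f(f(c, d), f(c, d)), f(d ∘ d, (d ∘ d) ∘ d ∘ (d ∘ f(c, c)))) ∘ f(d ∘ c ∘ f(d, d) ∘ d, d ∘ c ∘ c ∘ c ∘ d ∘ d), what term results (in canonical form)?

Canonical form:  f(c ∘ d ∘ d ∘ f(d, d), c ∘ c ∘ c ∘ d ∘ d ∘ d) ∘ f(f(f(c, d), f(c, d)), f(d ∘ d, d ∘ d ∘ d ∘ d ∘ f(c, c)))
Match R2:  consume d, d, f(c, c);  v := c, w := d ∘ d
The variable takes the whole remainder — replace the entire application.
Result:  f(c ∘ d ∘ d ∘ f(d, d), c ∘ c ∘ c ∘ d ∘ d ∘ d) ∘ f(f(f(c, d), f(c, d)), f(d ∘ d, c))

Answer: f(c ∘ d ∘ d ∘ f(d, d), c ∘ c ∘ c ∘ d ∘ d ∘ d) ∘ f(f(f(c, d), f(c, d)), f(d ∘ d, c))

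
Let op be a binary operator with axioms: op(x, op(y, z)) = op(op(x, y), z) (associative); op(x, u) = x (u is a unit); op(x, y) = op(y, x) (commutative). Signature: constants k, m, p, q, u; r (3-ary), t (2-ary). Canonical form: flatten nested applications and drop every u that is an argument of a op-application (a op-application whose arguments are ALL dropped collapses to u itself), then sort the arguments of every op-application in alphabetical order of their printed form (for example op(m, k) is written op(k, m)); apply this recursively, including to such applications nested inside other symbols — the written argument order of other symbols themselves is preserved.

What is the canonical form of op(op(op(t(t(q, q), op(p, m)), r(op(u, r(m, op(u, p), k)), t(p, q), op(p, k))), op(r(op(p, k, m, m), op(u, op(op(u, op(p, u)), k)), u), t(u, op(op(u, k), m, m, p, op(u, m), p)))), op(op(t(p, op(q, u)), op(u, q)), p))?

Un-nest:  op(t(t(q, q), op(p, m)), r(op(u, r(m, op(u, p), k)), t(p, q), op(p, k)), r(op(p, k, m, m), op(u, op(op(u, op(p, u)), k)), u), t(u, op(op(u, k), m, m, p, op(u, m), p)), t(p, op(q, u)), u, q, p)
Simplify inside:  t(t(q, q), op(p, m))  →  t(t(q, q), op(m, p))
Inside:  r(op(u, r(m, op(u, p), k)), t(p, q), op(p, k))  →  r(r(m, p, k), t(p, q), op(k, p))
Inside:  r(op(p, k, m, m), op(u, op(op(u, op(p, u)), k)), u)  →  r(op(k, m, m, p), op(k, p), u)
Units out:  drop u
Order the arguments:  op(p, q, r(op(k, m, m, p), op(k, p), u), r(r(m, p, k), t(p, q), op(k, p)), t(p, q), t(t(q, q), op(m, p)), t(u, op(k, m, m, m, p, p)))

Answer: op(p, q, r(op(k, m, m, p), op(k, p), u), r(r(m, p, k), t(p, q), op(k, p)), t(p, q), t(t(q, q), op(m, p)), t(u, op(k, m, m, m, p, p)))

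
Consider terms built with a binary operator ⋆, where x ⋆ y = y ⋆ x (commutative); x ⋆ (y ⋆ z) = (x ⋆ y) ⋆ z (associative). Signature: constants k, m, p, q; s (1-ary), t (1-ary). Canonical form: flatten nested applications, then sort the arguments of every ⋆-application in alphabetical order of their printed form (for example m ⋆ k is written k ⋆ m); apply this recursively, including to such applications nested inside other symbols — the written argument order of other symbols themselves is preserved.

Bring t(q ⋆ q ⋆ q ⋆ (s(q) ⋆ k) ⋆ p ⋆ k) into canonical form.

Answer: t(k ⋆ k ⋆ p ⋆ q ⋆ q ⋆ q ⋆ s(q))

Derivation:
Focus inside:  q ⋆ q ⋆ q ⋆ (s(q) ⋆ k) ⋆ p ⋆ k
Flatten:  q ⋆ q ⋆ q ⋆ s(q) ⋆ k ⋆ p ⋆ k
Sort:  k ⋆ k ⋆ p ⋆ q ⋆ q ⋆ q ⋆ s(q)
Rebuild:  t(k ⋆ k ⋆ p ⋆ q ⋆ q ⋆ q ⋆ s(q))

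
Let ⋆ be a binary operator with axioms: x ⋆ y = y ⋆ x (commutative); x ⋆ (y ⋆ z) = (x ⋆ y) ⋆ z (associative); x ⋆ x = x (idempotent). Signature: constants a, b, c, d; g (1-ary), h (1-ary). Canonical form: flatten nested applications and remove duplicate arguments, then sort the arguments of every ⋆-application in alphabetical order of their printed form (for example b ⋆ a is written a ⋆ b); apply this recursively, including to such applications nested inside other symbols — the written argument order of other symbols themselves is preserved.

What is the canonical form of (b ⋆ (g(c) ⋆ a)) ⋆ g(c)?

Answer: a ⋆ b ⋆ g(c)

Derivation:
Merge nested applications:  b ⋆ g(c) ⋆ a ⋆ g(c)
Deduplicate:  drop duplicate g(c)
Sort arguments:  a ⋆ b ⋆ g(c)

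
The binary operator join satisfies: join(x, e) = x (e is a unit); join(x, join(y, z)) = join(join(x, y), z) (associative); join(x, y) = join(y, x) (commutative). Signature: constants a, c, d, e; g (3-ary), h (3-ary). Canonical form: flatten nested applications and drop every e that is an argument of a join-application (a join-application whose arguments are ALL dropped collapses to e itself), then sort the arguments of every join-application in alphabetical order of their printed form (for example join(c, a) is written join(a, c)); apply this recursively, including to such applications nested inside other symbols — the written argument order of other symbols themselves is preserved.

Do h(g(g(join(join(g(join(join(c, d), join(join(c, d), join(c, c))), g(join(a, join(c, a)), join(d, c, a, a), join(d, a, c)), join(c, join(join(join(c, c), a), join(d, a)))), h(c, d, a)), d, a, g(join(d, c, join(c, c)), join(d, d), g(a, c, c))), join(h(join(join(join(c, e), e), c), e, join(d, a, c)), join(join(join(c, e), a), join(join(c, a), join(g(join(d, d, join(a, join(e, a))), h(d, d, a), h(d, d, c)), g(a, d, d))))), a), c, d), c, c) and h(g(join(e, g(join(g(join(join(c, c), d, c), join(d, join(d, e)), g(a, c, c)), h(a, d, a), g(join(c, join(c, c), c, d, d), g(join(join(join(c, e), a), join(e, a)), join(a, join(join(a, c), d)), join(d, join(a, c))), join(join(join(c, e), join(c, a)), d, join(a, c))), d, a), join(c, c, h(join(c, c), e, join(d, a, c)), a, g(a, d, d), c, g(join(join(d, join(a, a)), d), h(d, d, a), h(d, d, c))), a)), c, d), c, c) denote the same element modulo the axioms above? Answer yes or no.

Left:  h(g(g(join(join(g(join(join(c, d), join(join(c, d), join(c, c))), g(join(a, join(c, a)), join(d, c, a, a), join(d, a, c)), join(c, join(join(join(c, c), a), join(d, a)))), h(c, d, a)), d, a, g(join(d, c, join(c, c)), join(d, d), g(a, c, c))), join(h(join(join(join(c, e), e), c), e, join(d, a, c)), join(join(join(c, e), a), join(join(c, a), join(g(join(d, d, join(a, join(e, a))), h(d, d, a), h(d, d, c)), g(a, d, d))))), a), c, d), c, c)
  Work inside:  join(join(g(join(join(c, d), join(join(c, d), join(c, c))), g(join(a, join(c, a)), join(d, c, a, a), join(d, a, c)), join(c, join(join(join(c, c), a), join(d, a)))), h(c, d, a)), d, a, g(join(d, c, join(c, c)), join(d, d), g(a, c, c)))
  Merge nested applications:  join(g(join(join(c, d), join(join(c, d), join(c, c))), g(join(a, join(c, a)), join(d, c, a, a), join(d, a, c)), join(c, join(join(join(c, c), a), join(d, a)))), h(c, d, a), d, a, g(join(d, c, join(c, c)), join(d, d), g(a, c, c)))
  Simplify inside:  g(join(join(c, d), join(join(c, d), join(c, c))), g(join(a, join(c, a)), join(d, c, a, a), join(d, a, c)), join(c, join(join(join(c, c), a), join(d, a))))  →  g(join(c, c, c, c, d, d), g(join(a, a, c), join(a, a, c, d), join(a, c, d)), join(a, a, c, c, c, d))
  Simplify inside:  g(join(d, c, join(c, c)), join(d, d), g(a, c, c))  →  g(join(c, c, c, d), join(d, d), g(a, c, c))
  Order the arguments:  join(a, d, g(join(c, c, c, c, d, d), g(join(a, a, c), join(a, a, c, d), join(a, c, d)), join(a, a, c, c, c, d)), g(join(c, c, c, d), join(d, d), g(a, c, c)), h(c, d, a))
  Rebuild:  h(g(g(join(a, d, g(join(c, c, c, c, d, d), g(join(a, a, c), join(a, a, c, d), join(a, c, d)), join(a, a, c, c, c, d)), g(join(c, c, c, d), join(d, d), g(a, c, c)), h(c, d, a)), join(a, a, c, c, g(a, d, d), g(join(a, a, d, d), h(d, d, a), h(d, d, c)), h(join(c, c), e, join(a, c, d))), a), c, d), c, c)
Right:  h(g(join(e, g(join(g(join(join(c, c), d, c), join(d, join(d, e)), g(a, c, c)), h(a, d, a), g(join(c, join(c, c), c, d, d), g(join(join(join(c, e), a), join(e, a)), join(a, join(join(a, c), d)), join(d, join(a, c))), join(join(join(c, e), join(c, a)), d, join(a, c))), d, a), join(c, c, h(join(c, c), e, join(d, a, c)), a, g(a, d, d), c, g(join(join(d, join(a, a)), d), h(d, d, a), h(d, d, c))), a)), c, d), c, c)
  Focus inside:  join(e, g(join(g(join(join(c, c), d, c), join(d, join(d, e)), g(a, c, c)), h(a, d, a), g(join(c, join(c, c), c, d, d), g(join(join(join(c, e), a), join(e, a)), join(a, join(join(a, c), d)), join(d, join(a, c))), join(join(join(c, e), join(c, a)), d, join(a, c))), d, a), join(c, c, h(join(c, c), e, join(d, a, c)), a, g(a, d, d), c, g(join(join(d, join(a, a)), d), h(d, d, a), h(d, d, c))), a))
  Simplify inside:  g(join(g(join(join(c, c), d, c), join(d, join(d, e)), g(a, c, c)), h(a, d, a), g(join(c, join(c, c), c, d, d), g(join(join(join(c, e), a), join(e, a)), join(a, join(join(a, c), d)), join(d, join(a, c))), join(join(join(c, e), join(c, a)), d, join(a, c))), d, a), join(c, c, h(join(c, c), e, join(d, a, c)), a, g(a, d, d), c, g(join(join(d, join(a, a)), d), h(d, d, a), h(d, d, c))), a)  →  g(join(a, d, g(join(c, c, c, c, d, d), g(join(a, a, c), join(a, a, c, d), join(a, c, d)), join(a, a, c, c, c, d)), g(join(c, c, c, d), join(d, d), g(a, c, c)), h(a, d, a)), join(a, c, c, c, g(a, d, d), g(join(a, a, d, d), h(d, d, a), h(d, d, c)), h(join(c, c), e, join(a, c, d))), a)
  Units out:  drop e
  Sort:  g(join(a, d, g(join(c, c, c, c, d, d), g(join(a, a, c), join(a, a, c, d), join(a, c, d)), join(a, a, c, c, c, d)), g(join(c, c, c, d), join(d, d), g(a, c, c)), h(a, d, a)), join(a, c, c, c, g(a, d, d), g(join(a, a, d, d), h(d, d, a), h(d, d, c)), h(join(c, c), e, join(a, c, d))), a)
  Reassemble:  h(g(g(join(a, d, g(join(c, c, c, c, d, d), g(join(a, a, c), join(a, a, c, d), join(a, c, d)), join(a, a, c, c, c, d)), g(join(c, c, c, d), join(d, d), g(a, c, c)), h(a, d, a)), join(a, c, c, c, g(a, d, d), g(join(a, a, d, d), h(d, d, a), h(d, d, c)), h(join(c, c), e, join(a, c, d))), a), c, d), c, c)

Answer: no — h(g(g(join(a, d, g(join(c, c, c, c, d, d), g(join(a, a, c), join(a, a, c, d), join(a, c, d)), join(a, a, c, c, c, d)), g(join(c, c, c, d), join(d, d), g(a, c, c)), h(c, d, a)), join(a, a, c, c, g(a, d, d), g(join(a, a, d, d), h(d, d, a), h(d, d, c)), h(join(c, c), e, join(a, c, d))), a), c, d), c, c) vs h(g(g(join(a, d, g(join(c, c, c, c, d, d), g(join(a, a, c), join(a, a, c, d), join(a, c, d)), join(a, a, c, c, c, d)), g(join(c, c, c, d), join(d, d), g(a, c, c)), h(a, d, a)), join(a, c, c, c, g(a, d, d), g(join(a, a, d, d), h(d, d, a), h(d, d, c)), h(join(c, c), e, join(a, c, d))), a), c, d), c, c)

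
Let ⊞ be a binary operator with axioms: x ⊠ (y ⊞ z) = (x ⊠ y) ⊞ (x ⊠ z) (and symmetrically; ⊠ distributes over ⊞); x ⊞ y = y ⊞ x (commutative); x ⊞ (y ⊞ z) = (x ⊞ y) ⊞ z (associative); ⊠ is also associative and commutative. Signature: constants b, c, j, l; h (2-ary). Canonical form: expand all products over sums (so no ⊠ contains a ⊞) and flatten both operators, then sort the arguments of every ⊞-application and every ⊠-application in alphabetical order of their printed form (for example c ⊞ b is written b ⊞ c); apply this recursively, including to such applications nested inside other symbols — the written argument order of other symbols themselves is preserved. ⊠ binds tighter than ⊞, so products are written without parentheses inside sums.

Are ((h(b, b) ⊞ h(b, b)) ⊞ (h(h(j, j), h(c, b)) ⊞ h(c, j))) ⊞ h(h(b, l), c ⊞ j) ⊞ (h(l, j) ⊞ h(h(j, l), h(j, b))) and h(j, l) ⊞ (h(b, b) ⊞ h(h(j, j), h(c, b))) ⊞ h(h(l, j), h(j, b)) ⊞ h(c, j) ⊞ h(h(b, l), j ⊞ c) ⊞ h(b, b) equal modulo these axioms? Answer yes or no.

Left:  ((h(b, b) ⊞ h(b, b)) ⊞ (h(h(j, j), h(c, b)) ⊞ h(c, j))) ⊞ h(h(b, l), c ⊞ j) ⊞ (h(l, j) ⊞ h(h(j, l), h(j, b)))
  Merge nested applications:  h(b, b) ⊞ h(b, b) ⊞ h(h(j, j), h(c, b)) ⊞ h(c, j) ⊞ h(h(b, l), c ⊞ j) ⊞ h(l, j) ⊞ h(h(j, l), h(j, b))
  Order the arguments:  h(b, b) ⊞ h(b, b) ⊞ h(c, j) ⊞ h(h(b, l), c ⊞ j) ⊞ h(h(j, j), h(c, b)) ⊞ h(h(j, l), h(j, b)) ⊞ h(l, j)
Right:  h(j, l) ⊞ (h(b, b) ⊞ h(h(j, j), h(c, b))) ⊞ h(h(l, j), h(j, b)) ⊞ h(c, j) ⊞ h(h(b, l), j ⊞ c) ⊞ h(b, b)
  Merge nested applications:  h(j, l) ⊞ h(b, b) ⊞ h(h(j, j), h(c, b)) ⊞ h(h(l, j), h(j, b)) ⊞ h(c, j) ⊞ h(h(b, l), c ⊞ j) ⊞ h(b, b)
  Sort arguments:  h(b, b) ⊞ h(b, b) ⊞ h(c, j) ⊞ h(h(b, l), c ⊞ j) ⊞ h(h(j, j), h(c, b)) ⊞ h(h(l, j), h(j, b)) ⊞ h(j, l)

Answer: no — h(b, b) ⊞ h(b, b) ⊞ h(c, j) ⊞ h(h(b, l), c ⊞ j) ⊞ h(h(j, j), h(c, b)) ⊞ h(h(j, l), h(j, b)) ⊞ h(l, j) vs h(b, b) ⊞ h(b, b) ⊞ h(c, j) ⊞ h(h(b, l), c ⊞ j) ⊞ h(h(j, j), h(c, b)) ⊞ h(h(l, j), h(j, b)) ⊞ h(j, l)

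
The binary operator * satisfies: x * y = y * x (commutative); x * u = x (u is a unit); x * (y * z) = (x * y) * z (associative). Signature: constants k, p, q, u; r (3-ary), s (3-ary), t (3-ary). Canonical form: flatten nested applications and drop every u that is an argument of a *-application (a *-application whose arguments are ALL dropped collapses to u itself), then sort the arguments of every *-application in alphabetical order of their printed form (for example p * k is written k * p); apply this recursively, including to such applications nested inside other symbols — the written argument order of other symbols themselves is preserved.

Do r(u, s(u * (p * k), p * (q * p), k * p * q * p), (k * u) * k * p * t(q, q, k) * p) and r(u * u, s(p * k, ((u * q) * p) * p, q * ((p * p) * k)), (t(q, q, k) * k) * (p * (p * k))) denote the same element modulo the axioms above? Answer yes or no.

Answer: yes — both canonical forms are r(u, s(k * p, p * p * q, k * p * p * q), k * k * p * p * t(q, q, k))

Derivation:
Left:  r(u, s(u * (p * k), p * (q * p), k * p * q * p), (k * u) * k * p * t(q, q, k) * p)
  Work inside:  (k * u) * k * p * t(q, q, k) * p
  Merge nested applications:  k * u * k * p * t(q, q, k) * p
  Drop the unit:  drop u
  Sort:  k * k * p * p * t(q, q, k)
  Reassemble:  r(u, s(k * p, p * p * q, k * p * p * q), k * k * p * p * t(q, q, k))
Right:  r(u * u, s(p * k, ((u * q) * p) * p, q * ((p * p) * k)), (t(q, q, k) * k) * (p * (p * k)))
  Descend into:  (t(q, q, k) * k) * (p * (p * k))
  Merge nested applications:  t(q, q, k) * k * p * p * k
  Sort:  k * k * p * p * t(q, q, k)
  Put back:  r(u, s(k * p, p * p * q, k * p * p * q), k * k * p * p * t(q, q, k))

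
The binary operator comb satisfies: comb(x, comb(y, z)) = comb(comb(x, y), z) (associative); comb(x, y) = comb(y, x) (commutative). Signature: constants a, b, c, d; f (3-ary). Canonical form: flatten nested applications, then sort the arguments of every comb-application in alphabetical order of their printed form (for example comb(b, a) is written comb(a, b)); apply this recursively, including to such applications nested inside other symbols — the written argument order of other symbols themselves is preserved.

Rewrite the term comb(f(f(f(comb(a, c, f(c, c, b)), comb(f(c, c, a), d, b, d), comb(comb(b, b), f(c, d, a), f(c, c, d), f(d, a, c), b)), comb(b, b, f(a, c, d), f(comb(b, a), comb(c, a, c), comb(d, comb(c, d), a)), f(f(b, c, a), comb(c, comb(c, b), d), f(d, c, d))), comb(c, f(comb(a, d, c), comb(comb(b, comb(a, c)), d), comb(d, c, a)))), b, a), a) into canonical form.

Simplify inside:  f(f(f(comb(a, c, f(c, c, b)), comb(f(c, c, a), d, b, d), comb(comb(b, b), f(c, d, a), f(c, c, d), f(d, a, c), b)), comb(b, b, f(a, c, d), f(comb(b, a), comb(c, a, c), comb(d, comb(c, d), a)), f(f(b, c, a), comb(c, comb(c, b), d), f(d, c, d))), comb(c, f(comb(a, d, c), comb(comb(b, comb(a, c)), d), comb(d, c, a)))), b, a)  →  f(f(f(comb(a, c, f(c, c, b)), comb(b, d, d, f(c, c, a)), comb(b, b, b, f(c, c, d), f(c, d, a), f(d, a, c))), comb(b, b, f(a, c, d), f(comb(a, b), comb(a, c, c), comb(a, c, d, d)), f(f(b, c, a), comb(b, c, c, d), f(d, c, d))), comb(c, f(comb(a, c, d), comb(a, b, c, d), comb(a, c, d)))), b, a)
Sort arguments:  comb(a, f(f(f(comb(a, c, f(c, c, b)), comb(b, d, d, f(c, c, a)), comb(b, b, b, f(c, c, d), f(c, d, a), f(d, a, c))), comb(b, b, f(a, c, d), f(comb(a, b), comb(a, c, c), comb(a, c, d, d)), f(f(b, c, a), comb(b, c, c, d), f(d, c, d))), comb(c, f(comb(a, c, d), comb(a, b, c, d), comb(a, c, d)))), b, a))

Answer: comb(a, f(f(f(comb(a, c, f(c, c, b)), comb(b, d, d, f(c, c, a)), comb(b, b, b, f(c, c, d), f(c, d, a), f(d, a, c))), comb(b, b, f(a, c, d), f(comb(a, b), comb(a, c, c), comb(a, c, d, d)), f(f(b, c, a), comb(b, c, c, d), f(d, c, d))), comb(c, f(comb(a, c, d), comb(a, b, c, d), comb(a, c, d)))), b, a))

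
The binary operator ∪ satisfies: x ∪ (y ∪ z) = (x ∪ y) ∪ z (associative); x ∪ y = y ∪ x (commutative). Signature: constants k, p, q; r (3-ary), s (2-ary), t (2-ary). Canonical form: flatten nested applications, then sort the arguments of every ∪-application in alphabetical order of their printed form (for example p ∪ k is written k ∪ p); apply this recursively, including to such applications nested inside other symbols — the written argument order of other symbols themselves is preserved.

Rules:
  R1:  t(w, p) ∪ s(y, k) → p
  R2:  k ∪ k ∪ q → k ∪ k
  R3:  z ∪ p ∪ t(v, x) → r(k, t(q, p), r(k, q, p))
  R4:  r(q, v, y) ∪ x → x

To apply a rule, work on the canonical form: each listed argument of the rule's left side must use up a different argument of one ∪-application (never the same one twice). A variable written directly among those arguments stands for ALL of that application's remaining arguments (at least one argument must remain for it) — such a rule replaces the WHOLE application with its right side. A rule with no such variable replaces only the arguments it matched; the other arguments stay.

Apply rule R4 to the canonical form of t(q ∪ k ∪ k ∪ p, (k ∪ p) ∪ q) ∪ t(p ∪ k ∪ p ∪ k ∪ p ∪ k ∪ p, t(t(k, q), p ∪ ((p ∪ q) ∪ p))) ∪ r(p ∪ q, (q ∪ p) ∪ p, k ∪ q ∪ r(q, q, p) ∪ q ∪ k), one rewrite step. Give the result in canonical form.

Answer: r(p ∪ q, p ∪ p ∪ q, k ∪ k ∪ q ∪ q) ∪ t(k ∪ k ∪ k ∪ p ∪ p ∪ p ∪ p, t(t(k, q), p ∪ p ∪ p ∪ q)) ∪ t(k ∪ k ∪ p ∪ q, k ∪ p ∪ q)

Derivation:
Canonical form:  r(p ∪ q, p ∪ p ∪ q, k ∪ k ∪ q ∪ q ∪ r(q, q, p)) ∪ t(k ∪ k ∪ k ∪ p ∪ p ∪ p ∪ p, t(t(k, q), p ∪ p ∪ p ∪ q)) ∪ t(k ∪ k ∪ p ∪ q, k ∪ p ∪ q)
R4 matches:  uses r(q, q, p);  v := q, x := k ∪ k ∪ q ∪ q, y := p
The extension variable absorbs all remaining arguments, so the whole application is rewritten.
Giving:  r(p ∪ q, p ∪ p ∪ q, k ∪ k ∪ q ∪ q) ∪ t(k ∪ k ∪ k ∪ p ∪ p ∪ p ∪ p, t(t(k, q), p ∪ p ∪ p ∪ q)) ∪ t(k ∪ k ∪ p ∪ q, k ∪ p ∪ q)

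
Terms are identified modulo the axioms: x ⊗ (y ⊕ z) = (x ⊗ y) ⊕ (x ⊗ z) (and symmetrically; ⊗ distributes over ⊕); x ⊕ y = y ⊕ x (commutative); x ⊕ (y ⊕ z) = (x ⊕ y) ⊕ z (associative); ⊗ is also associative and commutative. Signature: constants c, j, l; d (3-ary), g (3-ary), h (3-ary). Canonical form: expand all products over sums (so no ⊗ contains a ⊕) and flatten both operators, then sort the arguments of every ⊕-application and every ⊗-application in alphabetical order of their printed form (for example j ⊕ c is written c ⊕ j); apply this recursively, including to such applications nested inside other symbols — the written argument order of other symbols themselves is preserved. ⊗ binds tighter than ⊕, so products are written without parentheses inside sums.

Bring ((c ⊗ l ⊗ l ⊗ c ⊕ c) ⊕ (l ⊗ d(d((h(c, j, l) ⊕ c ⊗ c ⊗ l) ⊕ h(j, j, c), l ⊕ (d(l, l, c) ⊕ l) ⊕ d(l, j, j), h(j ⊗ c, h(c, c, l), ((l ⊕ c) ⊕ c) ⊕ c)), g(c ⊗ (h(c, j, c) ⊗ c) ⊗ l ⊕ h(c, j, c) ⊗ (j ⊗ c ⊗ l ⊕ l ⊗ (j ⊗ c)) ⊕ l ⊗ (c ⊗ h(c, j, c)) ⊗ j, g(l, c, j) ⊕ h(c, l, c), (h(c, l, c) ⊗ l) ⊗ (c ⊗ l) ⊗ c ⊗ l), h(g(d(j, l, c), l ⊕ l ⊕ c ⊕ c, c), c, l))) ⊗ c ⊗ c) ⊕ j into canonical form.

Answer: c ⊕ c ⊗ c ⊗ d(d(c ⊗ c ⊗ l ⊕ h(c, j, l) ⊕ h(j, j, c), d(l, j, j) ⊕ d(l, l, c) ⊕ l ⊕ l, h(c ⊗ j, h(c, c, l), c ⊕ c ⊕ c ⊕ l)), g(c ⊗ c ⊗ h(c, j, c) ⊗ l ⊕ c ⊗ h(c, j, c) ⊗ j ⊗ l ⊕ c ⊗ h(c, j, c) ⊗ j ⊗ l ⊕ c ⊗ h(c, j, c) ⊗ j ⊗ l, g(l, c, j) ⊕ h(c, l, c), c ⊗ c ⊗ h(c, l, c) ⊗ l ⊗ l ⊗ l), h(g(d(j, l, c), c ⊕ c ⊕ l ⊕ l, c), c, l)) ⊗ l ⊕ c ⊗ c ⊗ l ⊗ l ⊕ j

Derivation:
Expand products over sums:  c ⊗ c ⊗ l ⊗ l ⊕ c ⊕ c ⊗ c ⊗ d(d(c ⊗ c ⊗ l ⊕ h(c, j, l) ⊕ h(j, j, c), d(l, j, j) ⊕ d(l, l, c) ⊕ l ⊕ l, h(c ⊗ j, h(c, c, l), c ⊕ c ⊕ c ⊕ l)), g(c ⊗ c ⊗ h(c, j, c) ⊗ l ⊕ c ⊗ h(c, j, c) ⊗ j ⊗ l ⊕ c ⊗ h(c, j, c) ⊗ j ⊗ l ⊕ c ⊗ h(c, j, c) ⊗ j ⊗ l, g(l, c, j) ⊕ h(c, l, c), c ⊗ c ⊗ h(c, l, c) ⊗ l ⊗ l ⊗ l), h(g(d(j, l, c), c ⊕ c ⊕ l ⊕ l, c), c, l)) ⊗ l ⊕ j
Sort arguments:  c ⊕ c ⊗ c ⊗ d(d(c ⊗ c ⊗ l ⊕ h(c, j, l) ⊕ h(j, j, c), d(l, j, j) ⊕ d(l, l, c) ⊕ l ⊕ l, h(c ⊗ j, h(c, c, l), c ⊕ c ⊕ c ⊕ l)), g(c ⊗ c ⊗ h(c, j, c) ⊗ l ⊕ c ⊗ h(c, j, c) ⊗ j ⊗ l ⊕ c ⊗ h(c, j, c) ⊗ j ⊗ l ⊕ c ⊗ h(c, j, c) ⊗ j ⊗ l, g(l, c, j) ⊕ h(c, l, c), c ⊗ c ⊗ h(c, l, c) ⊗ l ⊗ l ⊗ l), h(g(d(j, l, c), c ⊕ c ⊕ l ⊕ l, c), c, l)) ⊗ l ⊕ c ⊗ c ⊗ l ⊗ l ⊕ j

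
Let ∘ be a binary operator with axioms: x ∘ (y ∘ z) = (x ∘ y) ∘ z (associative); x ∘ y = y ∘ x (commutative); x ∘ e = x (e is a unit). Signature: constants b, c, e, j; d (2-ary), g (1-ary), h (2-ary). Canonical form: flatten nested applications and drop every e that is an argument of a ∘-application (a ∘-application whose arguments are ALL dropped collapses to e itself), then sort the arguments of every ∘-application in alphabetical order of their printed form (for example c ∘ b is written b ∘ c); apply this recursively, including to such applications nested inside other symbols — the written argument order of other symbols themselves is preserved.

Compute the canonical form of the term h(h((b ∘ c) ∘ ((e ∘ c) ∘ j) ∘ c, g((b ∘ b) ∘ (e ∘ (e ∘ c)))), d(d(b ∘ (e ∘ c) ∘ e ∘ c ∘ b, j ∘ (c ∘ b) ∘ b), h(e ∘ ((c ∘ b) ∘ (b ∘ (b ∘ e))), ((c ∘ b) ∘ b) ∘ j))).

Answer: h(h(b ∘ c ∘ c ∘ c ∘ j, g(b ∘ b ∘ c)), d(d(b ∘ b ∘ c ∘ c, b ∘ b ∘ c ∘ j), h(b ∘ b ∘ b ∘ c, b ∘ b ∘ c ∘ j)))

Derivation:
Focus inside:  e ∘ ((c ∘ b) ∘ (b ∘ (b ∘ e)))
Un-nest:  e ∘ c ∘ b ∘ b ∘ b ∘ e
Unit:  drop e (×2)
Sort arguments:  b ∘ b ∘ b ∘ c
Rebuild:  h(h(b ∘ c ∘ c ∘ c ∘ j, g(b ∘ b ∘ c)), d(d(b ∘ b ∘ c ∘ c, b ∘ b ∘ c ∘ j), h(b ∘ b ∘ b ∘ c, b ∘ b ∘ c ∘ j)))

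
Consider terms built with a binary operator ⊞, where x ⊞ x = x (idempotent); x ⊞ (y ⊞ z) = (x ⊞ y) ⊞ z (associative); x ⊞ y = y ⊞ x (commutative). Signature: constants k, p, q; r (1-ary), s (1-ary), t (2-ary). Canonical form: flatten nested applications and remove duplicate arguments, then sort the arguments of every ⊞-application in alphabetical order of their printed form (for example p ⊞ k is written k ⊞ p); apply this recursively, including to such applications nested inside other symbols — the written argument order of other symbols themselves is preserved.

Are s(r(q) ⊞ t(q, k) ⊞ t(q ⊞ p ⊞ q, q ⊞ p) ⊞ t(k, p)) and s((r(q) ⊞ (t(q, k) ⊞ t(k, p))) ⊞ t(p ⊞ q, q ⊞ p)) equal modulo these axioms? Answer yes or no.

Left:  s(r(q) ⊞ t(q, k) ⊞ t(q ⊞ p ⊞ q, q ⊞ p) ⊞ t(k, p))
  Focus inside:  r(q) ⊞ t(q, k) ⊞ t(q ⊞ p ⊞ q, q ⊞ p) ⊞ t(k, p)
  Simplify inside:  t(q ⊞ p ⊞ q, q ⊞ p)  →  t(p ⊞ q, p ⊞ q)
  Sort arguments:  r(q) ⊞ t(k, p) ⊞ t(p ⊞ q, p ⊞ q) ⊞ t(q, k)
  Rebuild:  s(r(q) ⊞ t(k, p) ⊞ t(p ⊞ q, p ⊞ q) ⊞ t(q, k))
Right:  s((r(q) ⊞ (t(q, k) ⊞ t(k, p))) ⊞ t(p ⊞ q, q ⊞ p))
  Focus inside:  (r(q) ⊞ (t(q, k) ⊞ t(k, p))) ⊞ t(p ⊞ q, q ⊞ p)
  Merge nested applications:  r(q) ⊞ t(q, k) ⊞ t(k, p) ⊞ t(p ⊞ q, q ⊞ p)
  Inside:  t(p ⊞ q, q ⊞ p)  →  t(p ⊞ q, p ⊞ q)
  Sort:  r(q) ⊞ t(k, p) ⊞ t(p ⊞ q, p ⊞ q) ⊞ t(q, k)
  Rebuild:  s(r(q) ⊞ t(k, p) ⊞ t(p ⊞ q, p ⊞ q) ⊞ t(q, k))

Answer: yes — both canonical forms are s(r(q) ⊞ t(k, p) ⊞ t(p ⊞ q, p ⊞ q) ⊞ t(q, k))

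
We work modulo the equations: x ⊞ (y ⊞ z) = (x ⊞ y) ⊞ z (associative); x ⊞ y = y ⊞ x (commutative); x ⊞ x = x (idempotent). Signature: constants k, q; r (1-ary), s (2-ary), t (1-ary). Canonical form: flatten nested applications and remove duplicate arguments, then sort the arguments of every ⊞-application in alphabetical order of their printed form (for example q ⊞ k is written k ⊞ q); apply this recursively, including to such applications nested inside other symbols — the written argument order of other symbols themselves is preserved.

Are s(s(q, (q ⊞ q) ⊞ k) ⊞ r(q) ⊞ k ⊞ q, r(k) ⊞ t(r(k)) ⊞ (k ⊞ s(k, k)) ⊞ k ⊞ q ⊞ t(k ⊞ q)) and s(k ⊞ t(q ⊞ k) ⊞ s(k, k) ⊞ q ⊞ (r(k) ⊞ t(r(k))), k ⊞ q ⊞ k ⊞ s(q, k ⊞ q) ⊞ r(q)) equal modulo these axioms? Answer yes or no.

Answer: no — s(k ⊞ q ⊞ r(q) ⊞ s(q, k ⊞ q), k ⊞ q ⊞ r(k) ⊞ s(k, k) ⊞ t(k ⊞ q) ⊞ t(r(k))) vs s(k ⊞ q ⊞ r(k) ⊞ s(k, k) ⊞ t(k ⊞ q) ⊞ t(r(k)), k ⊞ q ⊞ r(q) ⊞ s(q, k ⊞ q))

Derivation:
Left:  s(s(q, (q ⊞ q) ⊞ k) ⊞ r(q) ⊞ k ⊞ q, r(k) ⊞ t(r(k)) ⊞ (k ⊞ s(k, k)) ⊞ k ⊞ q ⊞ t(k ⊞ q))
  Work inside:  r(k) ⊞ t(r(k)) ⊞ (k ⊞ s(k, k)) ⊞ k ⊞ q ⊞ t(k ⊞ q)
  Flatten:  r(k) ⊞ t(r(k)) ⊞ k ⊞ s(k, k) ⊞ k ⊞ q ⊞ t(k ⊞ q)
  Deduplicate:  drop duplicate k
  Order the arguments:  k ⊞ q ⊞ r(k) ⊞ s(k, k) ⊞ t(k ⊞ q) ⊞ t(r(k))
  Reassemble:  s(k ⊞ q ⊞ r(q) ⊞ s(q, k ⊞ q), k ⊞ q ⊞ r(k) ⊞ s(k, k) ⊞ t(k ⊞ q) ⊞ t(r(k)))
Right:  s(k ⊞ t(q ⊞ k) ⊞ s(k, k) ⊞ q ⊞ (r(k) ⊞ t(r(k))), k ⊞ q ⊞ k ⊞ s(q, k ⊞ q) ⊞ r(q))
  Descend into:  k ⊞ t(q ⊞ k) ⊞ s(k, k) ⊞ q ⊞ (r(k) ⊞ t(r(k)))
  Un-nest:  k ⊞ t(q ⊞ k) ⊞ s(k, k) ⊞ q ⊞ r(k) ⊞ t(r(k))
  Simplify inside:  t(q ⊞ k)  →  t(k ⊞ q)
  Sort arguments:  k ⊞ q ⊞ r(k) ⊞ s(k, k) ⊞ t(k ⊞ q) ⊞ t(r(k))
  Put back:  s(k ⊞ q ⊞ r(k) ⊞ s(k, k) ⊞ t(k ⊞ q) ⊞ t(r(k)), k ⊞ q ⊞ r(q) ⊞ s(q, k ⊞ q))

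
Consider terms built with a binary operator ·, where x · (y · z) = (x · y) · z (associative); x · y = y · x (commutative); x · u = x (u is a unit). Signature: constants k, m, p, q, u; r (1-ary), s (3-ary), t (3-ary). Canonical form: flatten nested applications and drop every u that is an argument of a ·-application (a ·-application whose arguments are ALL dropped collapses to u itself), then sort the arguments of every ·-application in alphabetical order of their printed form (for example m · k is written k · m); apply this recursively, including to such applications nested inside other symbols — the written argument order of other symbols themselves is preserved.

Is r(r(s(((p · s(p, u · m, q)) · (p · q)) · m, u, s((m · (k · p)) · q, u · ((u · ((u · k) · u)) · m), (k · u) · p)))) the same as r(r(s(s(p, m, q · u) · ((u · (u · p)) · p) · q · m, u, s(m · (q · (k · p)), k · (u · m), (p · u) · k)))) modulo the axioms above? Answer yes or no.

Answer: yes — both canonical forms are r(r(s(m · p · p · q · s(p, m, q), u, s(k · m · p · q, k · m, k · p))))

Derivation:
Left:  r(r(s(((p · s(p, u · m, q)) · (p · q)) · m, u, s((m · (k · p)) · q, u · ((u · ((u · k) · u)) · m), (k · u) · p))))
  Work inside:  ((p · s(p, u · m, q)) · (p · q)) · m
  Flatten:  p · s(p, u · m, q) · p · q · m
  Canonicalize subterm:  s(p, u · m, q)  →  s(p, m, q)
  Sort arguments:  m · p · p · q · s(p, m, q)
  Rebuild:  r(r(s(m · p · p · q · s(p, m, q), u, s(k · m · p · q, k · m, k · p))))
Right:  r(r(s(s(p, m, q · u) · ((u · (u · p)) · p) · q · m, u, s(m · (q · (k · p)), k · (u · m), (p · u) · k))))
  Descend into:  s(p, m, q · u) · ((u · (u · p)) · p) · q · m
  Merge nested applications:  s(p, m, q · u) · u · u · p · p · q · m
  Canonicalize subterm:  s(p, m, q · u)  →  s(p, m, q)
  Drop the unit:  drop u (×2)
  Sort arguments:  m · p · p · q · s(p, m, q)
  Rebuild:  r(r(s(m · p · p · q · s(p, m, q), u, s(k · m · p · q, k · m, k · p))))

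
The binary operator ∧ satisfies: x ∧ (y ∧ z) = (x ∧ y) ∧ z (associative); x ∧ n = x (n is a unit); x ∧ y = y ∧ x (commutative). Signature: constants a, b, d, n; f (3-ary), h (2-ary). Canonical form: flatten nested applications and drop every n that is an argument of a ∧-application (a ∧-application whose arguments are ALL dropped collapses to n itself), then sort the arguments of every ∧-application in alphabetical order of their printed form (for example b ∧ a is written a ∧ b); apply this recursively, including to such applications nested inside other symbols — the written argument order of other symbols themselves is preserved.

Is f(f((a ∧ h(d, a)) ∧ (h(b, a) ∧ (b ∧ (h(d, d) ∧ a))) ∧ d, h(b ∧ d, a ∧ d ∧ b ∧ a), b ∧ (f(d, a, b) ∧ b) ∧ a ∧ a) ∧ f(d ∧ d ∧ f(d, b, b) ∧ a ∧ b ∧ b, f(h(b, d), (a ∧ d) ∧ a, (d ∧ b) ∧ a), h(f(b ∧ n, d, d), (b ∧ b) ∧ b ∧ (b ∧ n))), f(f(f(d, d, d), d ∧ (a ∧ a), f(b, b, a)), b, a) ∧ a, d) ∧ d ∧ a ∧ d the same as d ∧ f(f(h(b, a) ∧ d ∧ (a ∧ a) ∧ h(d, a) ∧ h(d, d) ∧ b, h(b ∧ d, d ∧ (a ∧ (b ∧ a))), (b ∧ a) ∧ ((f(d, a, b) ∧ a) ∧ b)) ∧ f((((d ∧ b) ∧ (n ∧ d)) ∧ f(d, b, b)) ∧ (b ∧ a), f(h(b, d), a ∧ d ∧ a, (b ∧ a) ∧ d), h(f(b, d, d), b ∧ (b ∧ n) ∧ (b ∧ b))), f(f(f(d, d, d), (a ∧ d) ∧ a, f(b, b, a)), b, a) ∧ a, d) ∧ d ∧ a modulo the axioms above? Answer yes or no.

Answer: yes — both canonical forms are a ∧ d ∧ d ∧ f(f(a ∧ a ∧ b ∧ d ∧ h(b, a) ∧ h(d, a) ∧ h(d, d), h(b ∧ d, a ∧ a ∧ b ∧ d), a ∧ a ∧ b ∧ b ∧ f(d, a, b)) ∧ f(a ∧ b ∧ b ∧ d ∧ d ∧ f(d, b, b), f(h(b, d), a ∧ a ∧ d, a ∧ b ∧ d), h(f(b, d, d), b ∧ b ∧ b ∧ b)), a ∧ f(f(f(d, d, d), a ∧ a ∧ d, f(b, b, a)), b, a), d)

Derivation:
Left:  f(f((a ∧ h(d, a)) ∧ (h(b, a) ∧ (b ∧ (h(d, d) ∧ a))) ∧ d, h(b ∧ d, a ∧ d ∧ b ∧ a), b ∧ (f(d, a, b) ∧ b) ∧ a ∧ a) ∧ f(d ∧ d ∧ f(d, b, b) ∧ a ∧ b ∧ b, f(h(b, d), (a ∧ d) ∧ a, (d ∧ b) ∧ a), h(f(b ∧ n, d, d), (b ∧ b) ∧ b ∧ (b ∧ n))), f(f(f(d, d, d), d ∧ (a ∧ a), f(b, b, a)), b, a) ∧ a, d) ∧ d ∧ a ∧ d
  Simplify inside:  f(f((a ∧ h(d, a)) ∧ (h(b, a) ∧ (b ∧ (h(d, d) ∧ a))) ∧ d, h(b ∧ d, a ∧ d ∧ b ∧ a), b ∧ (f(d, a, b) ∧ b) ∧ a ∧ a) ∧ f(d ∧ d ∧ f(d, b, b) ∧ a ∧ b ∧ b, f(h(b, d), (a ∧ d) ∧ a, (d ∧ b) ∧ a), h(f(b ∧ n, d, d), (b ∧ b) ∧ b ∧ (b ∧ n))), f(f(f(d, d, d), d ∧ (a ∧ a), f(b, b, a)), b, a) ∧ a, d)  →  f(f(a ∧ a ∧ b ∧ d ∧ h(b, a) ∧ h(d, a) ∧ h(d, d), h(b ∧ d, a ∧ a ∧ b ∧ d), a ∧ a ∧ b ∧ b ∧ f(d, a, b)) ∧ f(a ∧ b ∧ b ∧ d ∧ d ∧ f(d, b, b), f(h(b, d), a ∧ a ∧ d, a ∧ b ∧ d), h(f(b, d, d), b ∧ b ∧ b ∧ b)), a ∧ f(f(f(d, d, d), a ∧ a ∧ d, f(b, b, a)), b, a), d)
  Order the arguments:  a ∧ d ∧ d ∧ f(f(a ∧ a ∧ b ∧ d ∧ h(b, a) ∧ h(d, a) ∧ h(d, d), h(b ∧ d, a ∧ a ∧ b ∧ d), a ∧ a ∧ b ∧ b ∧ f(d, a, b)) ∧ f(a ∧ b ∧ b ∧ d ∧ d ∧ f(d, b, b), f(h(b, d), a ∧ a ∧ d, a ∧ b ∧ d), h(f(b, d, d), b ∧ b ∧ b ∧ b)), a ∧ f(f(f(d, d, d), a ∧ a ∧ d, f(b, b, a)), b, a), d)
Right:  d ∧ f(f(h(b, a) ∧ d ∧ (a ∧ a) ∧ h(d, a) ∧ h(d, d) ∧ b, h(b ∧ d, d ∧ (a ∧ (b ∧ a))), (b ∧ a) ∧ ((f(d, a, b) ∧ a) ∧ b)) ∧ f((((d ∧ b) ∧ (n ∧ d)) ∧ f(d, b, b)) ∧ (b ∧ a), f(h(b, d), a ∧ d ∧ a, (b ∧ a) ∧ d), h(f(b, d, d), b ∧ (b ∧ n) ∧ (b ∧ b))), f(f(f(d, d, d), (a ∧ d) ∧ a, f(b, b, a)), b, a) ∧ a, d) ∧ d ∧ a
  Inside:  f(f(h(b, a) ∧ d ∧ (a ∧ a) ∧ h(d, a) ∧ h(d, d) ∧ b, h(b ∧ d, d ∧ (a ∧ (b ∧ a))), (b ∧ a) ∧ ((f(d, a, b) ∧ a) ∧ b)) ∧ f((((d ∧ b) ∧ (n ∧ d)) ∧ f(d, b, b)) ∧ (b ∧ a), f(h(b, d), a ∧ d ∧ a, (b ∧ a) ∧ d), h(f(b, d, d), b ∧ (b ∧ n) ∧ (b ∧ b))), f(f(f(d, d, d), (a ∧ d) ∧ a, f(b, b, a)), b, a) ∧ a, d)  →  f(f(a ∧ a ∧ b ∧ d ∧ h(b, a) ∧ h(d, a) ∧ h(d, d), h(b ∧ d, a ∧ a ∧ b ∧ d), a ∧ a ∧ b ∧ b ∧ f(d, a, b)) ∧ f(a ∧ b ∧ b ∧ d ∧ d ∧ f(d, b, b), f(h(b, d), a ∧ a ∧ d, a ∧ b ∧ d), h(f(b, d, d), b ∧ b ∧ b ∧ b)), a ∧ f(f(f(d, d, d), a ∧ a ∧ d, f(b, b, a)), b, a), d)
  Order the arguments:  a ∧ d ∧ d ∧ f(f(a ∧ a ∧ b ∧ d ∧ h(b, a) ∧ h(d, a) ∧ h(d, d), h(b ∧ d, a ∧ a ∧ b ∧ d), a ∧ a ∧ b ∧ b ∧ f(d, a, b)) ∧ f(a ∧ b ∧ b ∧ d ∧ d ∧ f(d, b, b), f(h(b, d), a ∧ a ∧ d, a ∧ b ∧ d), h(f(b, d, d), b ∧ b ∧ b ∧ b)), a ∧ f(f(f(d, d, d), a ∧ a ∧ d, f(b, b, a)), b, a), d)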